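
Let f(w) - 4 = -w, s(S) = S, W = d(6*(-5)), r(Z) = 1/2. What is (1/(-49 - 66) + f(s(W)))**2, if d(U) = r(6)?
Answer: 644809/52900 ≈ 12.189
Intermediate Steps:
r(Z) = 1/2
d(U) = 1/2
W = 1/2 ≈ 0.50000
f(w) = 4 - w
(1/(-49 - 66) + f(s(W)))**2 = (1/(-49 - 66) + (4 - 1*1/2))**2 = (1/(-115) + (4 - 1/2))**2 = (-1/115 + 7/2)**2 = (803/230)**2 = 644809/52900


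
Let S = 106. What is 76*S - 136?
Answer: 7920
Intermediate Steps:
76*S - 136 = 76*106 - 136 = 8056 - 136 = 7920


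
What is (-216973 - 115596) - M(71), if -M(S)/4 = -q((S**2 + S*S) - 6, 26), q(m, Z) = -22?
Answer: -332481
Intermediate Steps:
M(S) = -88 (M(S) = -(-4)*(-22) = -4*22 = -88)
(-216973 - 115596) - M(71) = (-216973 - 115596) - 1*(-88) = -332569 + 88 = -332481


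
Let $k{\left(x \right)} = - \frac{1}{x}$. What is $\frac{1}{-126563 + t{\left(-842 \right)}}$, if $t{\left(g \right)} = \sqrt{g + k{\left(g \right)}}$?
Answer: $- \frac{106566046}{13487319188861} - \frac{29 i \sqrt{709806}}{13487319188861} \approx -7.9012 \cdot 10^{-6} - 1.8115 \cdot 10^{-9} i$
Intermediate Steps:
$t{\left(g \right)} = \sqrt{g - \frac{1}{g}}$
$\frac{1}{-126563 + t{\left(-842 \right)}} = \frac{1}{-126563 + \sqrt{-842 - \frac{1}{-842}}} = \frac{1}{-126563 + \sqrt{-842 - - \frac{1}{842}}} = \frac{1}{-126563 + \sqrt{-842 + \frac{1}{842}}} = \frac{1}{-126563 + \sqrt{- \frac{708963}{842}}} = \frac{1}{-126563 + \frac{29 i \sqrt{709806}}{842}}$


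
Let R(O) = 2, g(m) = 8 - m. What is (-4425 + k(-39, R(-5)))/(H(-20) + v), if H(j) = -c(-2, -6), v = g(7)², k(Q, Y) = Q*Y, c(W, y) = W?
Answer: -1501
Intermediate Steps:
v = 1 (v = (8 - 1*7)² = (8 - 7)² = 1² = 1)
H(j) = 2 (H(j) = -1*(-2) = 2)
(-4425 + k(-39, R(-5)))/(H(-20) + v) = (-4425 - 39*2)/(2 + 1) = (-4425 - 78)/3 = -4503*⅓ = -1501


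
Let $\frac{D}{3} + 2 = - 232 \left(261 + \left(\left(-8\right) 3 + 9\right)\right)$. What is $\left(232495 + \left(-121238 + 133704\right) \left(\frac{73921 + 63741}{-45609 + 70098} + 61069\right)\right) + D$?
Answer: $\frac{18646353234295}{24489} \approx 7.6142 \cdot 10^{8}$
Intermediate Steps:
$D = -171222$ ($D = -6 + 3 \left(- 232 \left(261 + \left(\left(-8\right) 3 + 9\right)\right)\right) = -6 + 3 \left(- 232 \left(261 + \left(-24 + 9\right)\right)\right) = -6 + 3 \left(- 232 \left(261 - 15\right)\right) = -6 + 3 \left(\left(-232\right) 246\right) = -6 + 3 \left(-57072\right) = -6 - 171216 = -171222$)
$\left(232495 + \left(-121238 + 133704\right) \left(\frac{73921 + 63741}{-45609 + 70098} + 61069\right)\right) + D = \left(232495 + \left(-121238 + 133704\right) \left(\frac{73921 + 63741}{-45609 + 70098} + 61069\right)\right) - 171222 = \left(232495 + 12466 \left(\frac{137662}{24489} + 61069\right)\right) - 171222 = \left(232495 + 12466 \cdot \frac{1495656403}{24489}\right) - 171222 = \left(232495 + \frac{18644852719798}{24489}\right) - 171222 = \frac{18650546289853}{24489} - 171222 = \frac{18646353234295}{24489}$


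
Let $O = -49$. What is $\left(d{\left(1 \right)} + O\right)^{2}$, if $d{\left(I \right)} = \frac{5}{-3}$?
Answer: $\frac{23104}{9} \approx 2567.1$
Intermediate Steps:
$d{\left(I \right)} = - \frac{5}{3}$ ($d{\left(I \right)} = 5 \left(- \frac{1}{3}\right) = - \frac{5}{3}$)
$\left(d{\left(1 \right)} + O\right)^{2} = \left(- \frac{5}{3} - 49\right)^{2} = \left(- \frac{152}{3}\right)^{2} = \frac{23104}{9}$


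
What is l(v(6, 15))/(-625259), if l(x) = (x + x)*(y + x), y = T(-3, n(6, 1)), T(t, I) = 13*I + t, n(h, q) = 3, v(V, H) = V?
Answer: -504/625259 ≈ -0.00080607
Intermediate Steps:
T(t, I) = t + 13*I
y = 36 (y = -3 + 13*3 = -3 + 39 = 36)
l(x) = 2*x*(36 + x) (l(x) = (x + x)*(36 + x) = (2*x)*(36 + x) = 2*x*(36 + x))
l(v(6, 15))/(-625259) = (2*6*(36 + 6))/(-625259) = (2*6*42)*(-1/625259) = 504*(-1/625259) = -504/625259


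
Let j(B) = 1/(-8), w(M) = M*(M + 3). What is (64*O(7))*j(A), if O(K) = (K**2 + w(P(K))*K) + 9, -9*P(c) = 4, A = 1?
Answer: -32432/81 ≈ -400.40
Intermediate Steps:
P(c) = -4/9 (P(c) = -1/9*4 = -4/9)
w(M) = M*(3 + M)
j(B) = -1/8
O(K) = 9 + K**2 - 92*K/81 (O(K) = (K**2 + (-4*(3 - 4/9)/9)*K) + 9 = (K**2 + (-4/9*23/9)*K) + 9 = (K**2 - 92*K/81) + 9 = 9 + K**2 - 92*K/81)
(64*O(7))*j(A) = (64*(9 + 7**2 - 92/81*7))*(-1/8) = (64*(9 + 49 - 644/81))*(-1/8) = (64*(4054/81))*(-1/8) = (259456/81)*(-1/8) = -32432/81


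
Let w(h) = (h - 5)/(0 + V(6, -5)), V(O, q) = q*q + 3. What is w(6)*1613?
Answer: 1613/28 ≈ 57.607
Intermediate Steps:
V(O, q) = 3 + q**2 (V(O, q) = q**2 + 3 = 3 + q**2)
w(h) = -5/28 + h/28 (w(h) = (h - 5)/(0 + (3 + (-5)**2)) = (-5 + h)/(0 + (3 + 25)) = (-5 + h)/(0 + 28) = (-5 + h)/28 = (-5 + h)*(1/28) = -5/28 + h/28)
w(6)*1613 = (-5/28 + (1/28)*6)*1613 = (-5/28 + 3/14)*1613 = (1/28)*1613 = 1613/28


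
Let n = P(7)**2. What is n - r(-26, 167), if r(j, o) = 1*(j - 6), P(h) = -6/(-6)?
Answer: 33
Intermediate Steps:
P(h) = 1 (P(h) = -6*(-1/6) = 1)
r(j, o) = -6 + j (r(j, o) = 1*(-6 + j) = -6 + j)
n = 1 (n = 1**2 = 1)
n - r(-26, 167) = 1 - (-6 - 26) = 1 - 1*(-32) = 1 + 32 = 33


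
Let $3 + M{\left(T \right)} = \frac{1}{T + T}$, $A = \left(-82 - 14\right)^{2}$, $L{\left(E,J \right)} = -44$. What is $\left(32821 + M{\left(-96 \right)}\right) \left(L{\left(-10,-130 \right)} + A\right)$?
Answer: $\frac{14448319115}{48} \approx 3.0101 \cdot 10^{8}$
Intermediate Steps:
$A = 9216$ ($A = \left(-96\right)^{2} = 9216$)
$M{\left(T \right)} = -3 + \frac{1}{2 T}$ ($M{\left(T \right)} = -3 + \frac{1}{T + T} = -3 + \frac{1}{2 T}$)
$\left(32821 + M{\left(-96 \right)}\right) \left(L{\left(-10,-130 \right)} + A\right) = \left(32821 - \left(3 - \frac{1}{2 \left(-96\right)}\right)\right) \left(-44 + 9216\right) = \left(32821 + \left(-3 + \frac{1}{2} \left(- \frac{1}{96}\right)\right)\right) 9172 = \left(32821 - \frac{577}{192}\right) 9172 = \frac{6301055}{192} \cdot 9172 = \frac{14448319115}{48}$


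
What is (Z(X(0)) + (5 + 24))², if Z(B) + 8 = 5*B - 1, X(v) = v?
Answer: 400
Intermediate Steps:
Z(B) = -9 + 5*B (Z(B) = -8 + (5*B - 1) = -8 + (-1 + 5*B) = -9 + 5*B)
(Z(X(0)) + (5 + 24))² = ((-9 + 5*0) + (5 + 24))² = ((-9 + 0) + 29)² = (-9 + 29)² = 20² = 400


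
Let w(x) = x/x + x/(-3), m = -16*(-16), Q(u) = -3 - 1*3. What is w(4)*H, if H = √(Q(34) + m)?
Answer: -5*√10/3 ≈ -5.2705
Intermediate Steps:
Q(u) = -6 (Q(u) = -3 - 3 = -6)
m = 256
w(x) = 1 - x/3 (w(x) = 1 + x*(-⅓) = 1 - x/3)
H = 5*√10 (H = √(-6 + 256) = √250 = 5*√10 ≈ 15.811)
w(4)*H = (1 - ⅓*4)*(5*√10) = (1 - 4/3)*(5*√10) = -5*√10/3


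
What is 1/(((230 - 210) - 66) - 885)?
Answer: -1/931 ≈ -0.0010741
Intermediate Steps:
1/(((230 - 210) - 66) - 885) = 1/((20 - 66) - 885) = 1/(-46 - 885) = 1/(-931) = -1/931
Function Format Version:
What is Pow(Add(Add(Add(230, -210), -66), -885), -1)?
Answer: Rational(-1, 931) ≈ -0.0010741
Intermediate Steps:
Pow(Add(Add(Add(230, -210), -66), -885), -1) = Pow(Add(Add(20, -66), -885), -1) = Pow(Add(-46, -885), -1) = Pow(-931, -1) = Rational(-1, 931)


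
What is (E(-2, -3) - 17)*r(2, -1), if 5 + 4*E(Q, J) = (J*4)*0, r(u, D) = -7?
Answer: 511/4 ≈ 127.75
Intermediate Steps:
E(Q, J) = -5/4 (E(Q, J) = -5/4 + ((J*4)*0)/4 = -5/4 + ((4*J)*0)/4 = -5/4 + (¼)*0 = -5/4 + 0 = -5/4)
(E(-2, -3) - 17)*r(2, -1) = (-5/4 - 17)*(-7) = -73/4*(-7) = 511/4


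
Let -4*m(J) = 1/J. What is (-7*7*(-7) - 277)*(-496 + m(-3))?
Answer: -65461/2 ≈ -32731.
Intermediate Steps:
m(J) = -1/(4*J)
(-7*7*(-7) - 277)*(-496 + m(-3)) = (-7*7*(-7) - 277)*(-496 - 1/4/(-3)) = (-49*(-7) - 277)*(-496 - 1/4*(-1/3)) = (343 - 277)*(-496 + 1/12) = 66*(-5951/12) = -65461/2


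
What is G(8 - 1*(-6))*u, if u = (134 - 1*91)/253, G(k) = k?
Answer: 602/253 ≈ 2.3794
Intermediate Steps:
u = 43/253 (u = (134 - 91)*(1/253) = 43*(1/253) = 43/253 ≈ 0.16996)
G(8 - 1*(-6))*u = (8 - 1*(-6))*(43/253) = (8 + 6)*(43/253) = 14*(43/253) = 602/253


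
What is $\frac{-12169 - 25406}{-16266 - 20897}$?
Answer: $\frac{37575}{37163} \approx 1.0111$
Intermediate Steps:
$\frac{-12169 - 25406}{-16266 - 20897} = - \frac{37575}{-37163} = \left(-37575\right) \left(- \frac{1}{37163}\right) = \frac{37575}{37163}$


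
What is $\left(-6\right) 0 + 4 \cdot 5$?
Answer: $20$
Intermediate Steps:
$\left(-6\right) 0 + 4 \cdot 5 = 0 + 20 = 20$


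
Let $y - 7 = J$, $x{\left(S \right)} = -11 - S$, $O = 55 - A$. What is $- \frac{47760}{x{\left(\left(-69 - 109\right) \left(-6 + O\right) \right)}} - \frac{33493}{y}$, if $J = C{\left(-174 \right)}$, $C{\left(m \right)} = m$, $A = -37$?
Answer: $\frac{168122167}{851533} \approx 197.43$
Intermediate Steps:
$O = 92$ ($O = 55 - -37 = 55 + 37 = 92$)
$J = -174$
$y = -167$ ($y = 7 - 174 = -167$)
$- \frac{47760}{x{\left(\left(-69 - 109\right) \left(-6 + O\right) \right)}} - \frac{33493}{y} = - \frac{47760}{-11 - \left(-69 - 109\right) \left(-6 + 92\right)} - \frac{33493}{-167} = - \frac{47760}{-11 - \left(-178\right) 86} - - \frac{33493}{167} = - \frac{47760}{-11 - -15308} + \frac{33493}{167} = - \frac{47760}{-11 + 15308} + \frac{33493}{167} = - \frac{47760}{15297} + \frac{33493}{167} = \left(-47760\right) \frac{1}{15297} + \frac{33493}{167} = - \frac{15920}{5099} + \frac{33493}{167} = \frac{168122167}{851533}$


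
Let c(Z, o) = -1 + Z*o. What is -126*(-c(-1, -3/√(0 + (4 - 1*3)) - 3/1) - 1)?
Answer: 756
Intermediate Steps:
-126*(-c(-1, -3/√(0 + (4 - 1*3)) - 3/1) - 1) = -126*(-(-1 - (-3/√(0 + (4 - 1*3)) - 3/1)) - 1) = -126*(-(-1 - (-3/√(0 + (4 - 3)) - 3*1)) - 1) = -126*(-(-1 - (-3/√(0 + 1) - 3)) - 1) = -126*(-(-1 - (-3/(√1) - 3)) - 1) = -126*(-(-1 - (-3/1 - 3)) - 1) = -126*(-(-1 - (-3*1 - 3)) - 1) = -126*(-(-1 - (-3 - 3)) - 1) = -126*(-(-1 - 1*(-6)) - 1) = -126*(-(-1 + 6) - 1) = -126*(-1*5 - 1) = -126*(-5 - 1) = -126*(-6) = 756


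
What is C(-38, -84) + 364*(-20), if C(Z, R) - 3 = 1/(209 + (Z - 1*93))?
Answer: -567605/78 ≈ -7277.0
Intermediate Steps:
C(Z, R) = 3 + 1/(116 + Z) (C(Z, R) = 3 + 1/(209 + (Z - 1*93)) = 3 + 1/(209 + (Z - 93)) = 3 + 1/(209 + (-93 + Z)) = 3 + 1/(116 + Z))
C(-38, -84) + 364*(-20) = (349 + 3*(-38))/(116 - 38) + 364*(-20) = (349 - 114)/78 - 7280 = (1/78)*235 - 7280 = 235/78 - 7280 = -567605/78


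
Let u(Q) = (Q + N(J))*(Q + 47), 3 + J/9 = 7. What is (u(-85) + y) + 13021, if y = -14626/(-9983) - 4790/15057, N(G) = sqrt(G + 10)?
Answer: 2442925722893/150314031 - 38*sqrt(46) ≈ 15994.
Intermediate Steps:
J = 36 (J = -27 + 9*7 = -27 + 63 = 36)
N(G) = sqrt(10 + G)
u(Q) = (47 + Q)*(Q + sqrt(46)) (u(Q) = (Q + sqrt(10 + 36))*(Q + 47) = (Q + sqrt(46))*(47 + Q) = (47 + Q)*(Q + sqrt(46)))
y = 172405112/150314031 (y = -14626*(-1/9983) - 4790*1/15057 = 14626/9983 - 4790/15057 = 172405112/150314031 ≈ 1.1470)
(u(-85) + y) + 13021 = (((-85)**2 + 47*(-85) + 47*sqrt(46) - 85*sqrt(46)) + 172405112/150314031) + 13021 = ((7225 - 3995 + 47*sqrt(46) - 85*sqrt(46)) + 172405112/150314031) + 13021 = ((3230 - 38*sqrt(46)) + 172405112/150314031) + 13021 = (485686725242/150314031 - 38*sqrt(46)) + 13021 = 2442925722893/150314031 - 38*sqrt(46)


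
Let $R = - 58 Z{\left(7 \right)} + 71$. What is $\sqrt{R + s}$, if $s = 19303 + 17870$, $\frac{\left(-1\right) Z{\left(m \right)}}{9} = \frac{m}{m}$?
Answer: $\sqrt{37766} \approx 194.33$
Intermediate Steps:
$Z{\left(m \right)} = -9$ ($Z{\left(m \right)} = - 9 \frac{m}{m} = \left(-9\right) 1 = -9$)
$s = 37173$
$R = 593$ ($R = \left(-58\right) \left(-9\right) + 71 = 522 + 71 = 593$)
$\sqrt{R + s} = \sqrt{593 + 37173} = \sqrt{37766}$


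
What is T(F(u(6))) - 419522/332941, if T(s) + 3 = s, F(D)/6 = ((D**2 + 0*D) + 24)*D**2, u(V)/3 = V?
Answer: 225237163447/332941 ≈ 6.7651e+5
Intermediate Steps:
u(V) = 3*V
F(D) = 6*D**2*(24 + D**2) (F(D) = 6*(((D**2 + 0*D) + 24)*D**2) = 6*(((D**2 + 0) + 24)*D**2) = 6*((D**2 + 24)*D**2) = 6*((24 + D**2)*D**2) = 6*(D**2*(24 + D**2)) = 6*D**2*(24 + D**2))
T(s) = -3 + s
T(F(u(6))) - 419522/332941 = (-3 + 6*(3*6)**2*(24 + (3*6)**2)) - 419522/332941 = (-3 + 6*18**2*(24 + 18**2)) - 419522/332941 = (-3 + 6*324*(24 + 324)) - 1*419522/332941 = (-3 + 6*324*348) - 419522/332941 = (-3 + 676512) - 419522/332941 = 676509 - 419522/332941 = 225237163447/332941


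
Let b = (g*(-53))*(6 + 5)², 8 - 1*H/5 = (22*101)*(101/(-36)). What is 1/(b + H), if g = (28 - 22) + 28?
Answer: -18/3362981 ≈ -5.3524e-6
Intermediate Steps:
H = 561775/18 (H = 40 - 5*22*101*101/(-36) = 40 - 11110*101*(-1/36) = 40 - 11110*(-101)/36 = 40 - 5*(-112211/18) = 40 + 561055/18 = 561775/18 ≈ 31210.)
g = 34 (g = 6 + 28 = 34)
b = -218042 (b = (34*(-53))*(6 + 5)² = -1802*11² = -1802*121 = -218042)
1/(b + H) = 1/(-218042 + 561775/18) = 1/(-3362981/18) = -18/3362981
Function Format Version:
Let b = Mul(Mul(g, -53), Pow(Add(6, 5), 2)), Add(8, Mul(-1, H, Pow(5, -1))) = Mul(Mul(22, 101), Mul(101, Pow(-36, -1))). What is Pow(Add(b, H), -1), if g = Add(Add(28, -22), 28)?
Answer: Rational(-18, 3362981) ≈ -5.3524e-6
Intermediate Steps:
H = Rational(561775, 18) (H = Add(40, Mul(-5, Mul(Mul(22, 101), Mul(101, Pow(-36, -1))))) = Add(40, Mul(-5, Mul(2222, Mul(101, Rational(-1, 36))))) = Add(40, Mul(-5, Mul(2222, Rational(-101, 36)))) = Add(40, Mul(-5, Rational(-112211, 18))) = Add(40, Rational(561055, 18)) = Rational(561775, 18) ≈ 31210.)
g = 34 (g = Add(6, 28) = 34)
b = -218042 (b = Mul(Mul(34, -53), Pow(Add(6, 5), 2)) = Mul(-1802, Pow(11, 2)) = Mul(-1802, 121) = -218042)
Pow(Add(b, H), -1) = Pow(Add(-218042, Rational(561775, 18)), -1) = Pow(Rational(-3362981, 18), -1) = Rational(-18, 3362981)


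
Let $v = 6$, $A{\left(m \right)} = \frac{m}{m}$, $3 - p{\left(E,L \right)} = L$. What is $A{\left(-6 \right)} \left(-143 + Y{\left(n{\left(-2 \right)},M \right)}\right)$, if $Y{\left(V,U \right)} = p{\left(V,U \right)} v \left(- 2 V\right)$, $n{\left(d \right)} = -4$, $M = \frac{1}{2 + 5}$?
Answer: $- \frac{41}{7} \approx -5.8571$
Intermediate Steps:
$p{\left(E,L \right)} = 3 - L$
$M = \frac{1}{7} \approx 0.14286$
$A{\left(m \right)} = 1$
$Y{\left(V,U \right)} = - 2 V \left(18 - 6 U\right)$ ($Y{\left(V,U \right)} = \left(3 - U\right) 6 \left(- 2 V\right) = \left(18 - 6 U\right) \left(- 2 V\right) = - 2 V \left(18 - 6 U\right)$)
$A{\left(-6 \right)} \left(-143 + Y{\left(n{\left(-2 \right)},M \right)}\right) = 1 \left(-143 + 12 \left(-4\right) \left(-3 + \frac{1}{7}\right)\right) = 1 \left(-143 + 12 \left(-4\right) \left(- \frac{20}{7}\right)\right) = 1 \left(-143 + \frac{960}{7}\right) = 1 \left(- \frac{41}{7}\right) = - \frac{41}{7}$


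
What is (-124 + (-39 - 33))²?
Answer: 38416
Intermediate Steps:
(-124 + (-39 - 33))² = (-124 - 72)² = (-196)² = 38416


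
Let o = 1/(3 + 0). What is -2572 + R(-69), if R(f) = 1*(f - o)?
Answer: -7924/3 ≈ -2641.3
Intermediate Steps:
o = 1/3 ≈ 0.33333
R(f) = -1/3 + f (R(f) = 1*(f - 1*1/3) = 1*(f - 1/3) = 1*(-1/3 + f) = -1/3 + f)
-2572 + R(-69) = -2572 + (-1/3 - 69) = -2572 - 208/3 = -7924/3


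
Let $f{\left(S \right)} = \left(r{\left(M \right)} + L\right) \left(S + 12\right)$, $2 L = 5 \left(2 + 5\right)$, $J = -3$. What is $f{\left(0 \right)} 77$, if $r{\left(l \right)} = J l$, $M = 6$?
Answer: $-462$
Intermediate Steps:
$L = \frac{35}{2}$ ($L = \frac{5 \left(2 + 5\right)}{2} = \frac{5 \cdot 7}{2} = \frac{1}{2} \cdot 35 = \frac{35}{2} \approx 17.5$)
$r{\left(l \right)} = - 3 l$
$f{\left(S \right)} = -6 - \frac{S}{2}$ ($f{\left(S \right)} = \left(\left(-3\right) 6 + \frac{35}{2}\right) \left(S + 12\right) = \left(-18 + \frac{35}{2}\right) \left(12 + S\right) = - \frac{12 + S}{2} = -6 - \frac{S}{2}$)
$f{\left(0 \right)} 77 = \left(-6 - 0\right) 77 = \left(-6 + 0\right) 77 = \left(-6\right) 77 = -462$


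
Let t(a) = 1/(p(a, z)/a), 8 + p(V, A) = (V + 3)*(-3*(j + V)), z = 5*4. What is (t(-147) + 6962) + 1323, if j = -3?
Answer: 536934427/64808 ≈ 8285.0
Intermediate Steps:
z = 20
p(V, A) = -8 + (3 + V)*(9 - 3*V) (p(V, A) = -8 + (V + 3)*(-3*(-3 + V)) = -8 + (3 + V)*(9 - 3*V))
t(a) = a/(19 - 3*a²) (t(a) = 1/((19 - 3*a²)/a) = a/(19 - 3*a²))
(t(-147) + 6962) + 1323 = (-1*(-147)/(-19 + 3*(-147)²) + 6962) + 1323 = (-1*(-147)/(-19 + 3*21609) + 6962) + 1323 = (-1*(-147)/(-19 + 64827) + 6962) + 1323 = (-1*(-147)/64808 + 6962) + 1323 = (-1*(-147)*1/64808 + 6962) + 1323 = (147/64808 + 6962) + 1323 = 451193443/64808 + 1323 = 536934427/64808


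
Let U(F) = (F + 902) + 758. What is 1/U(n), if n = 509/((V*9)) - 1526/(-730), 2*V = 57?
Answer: 187245/311589689 ≈ 0.00060093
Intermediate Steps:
V = 57/2 (V = (½)*57 = 57/2 ≈ 28.500)
n = 762989/187245 (n = 509/(((57/2)*9)) - 1526/(-730) = 509/(513/2) - 1526*(-1/730) = 509*(2/513) + 763/365 = 1018/513 + 763/365 = 762989/187245 ≈ 4.0748)
U(F) = 1660 + F (U(F) = (902 + F) + 758 = 1660 + F)
1/U(n) = 1/(1660 + 762989/187245) = 1/(311589689/187245) = 187245/311589689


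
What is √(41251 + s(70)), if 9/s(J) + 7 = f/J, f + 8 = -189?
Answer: 7*√44146849/229 ≈ 203.10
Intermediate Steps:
f = -197 (f = -8 - 189 = -197)
s(J) = 9/(-7 - 197/J)
√(41251 + s(70)) = √(41251 - 9*70/(197 + 7*70)) = √(41251 - 9*70/(197 + 490)) = √(41251 - 9*70/687) = √(41251 - 9*70*1/687) = √(41251 - 210/229) = √(9446269/229) = 7*√44146849/229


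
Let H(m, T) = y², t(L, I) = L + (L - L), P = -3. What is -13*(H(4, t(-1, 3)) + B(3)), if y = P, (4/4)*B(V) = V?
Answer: -156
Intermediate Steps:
B(V) = V
y = -3
t(L, I) = L (t(L, I) = L + 0 = L)
H(m, T) = 9 (H(m, T) = (-3)² = 9)
-13*(H(4, t(-1, 3)) + B(3)) = -13*(9 + 3) = -13*12 = -156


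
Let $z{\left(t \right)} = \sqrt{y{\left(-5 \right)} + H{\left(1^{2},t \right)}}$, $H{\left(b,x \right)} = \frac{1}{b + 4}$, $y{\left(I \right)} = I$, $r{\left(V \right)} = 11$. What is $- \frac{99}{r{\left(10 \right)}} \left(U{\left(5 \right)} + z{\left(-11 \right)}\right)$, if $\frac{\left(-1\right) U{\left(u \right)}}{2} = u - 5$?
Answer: $- \frac{18 i \sqrt{30}}{5} \approx - 19.718 i$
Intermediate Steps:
$H{\left(b,x \right)} = \frac{1}{4 + b}$
$U{\left(u \right)} = 10 - 2 u$ ($U{\left(u \right)} = - 2 \left(u - 5\right) = - 2 \left(-5 + u\right) = 10 - 2 u$)
$z{\left(t \right)} = \frac{2 i \sqrt{30}}{5}$ ($z{\left(t \right)} = \sqrt{-5 + \frac{1}{4 + 1^{2}}} = \sqrt{-5 + \frac{1}{4 + 1}} = \sqrt{-5 + \frac{1}{5}} = \sqrt{- \frac{24}{5}} = \frac{2 i \sqrt{30}}{5}$)
$- \frac{99}{r{\left(10 \right)}} \left(U{\left(5 \right)} + z{\left(-11 \right)}\right) = - \frac{99}{11} \left(\left(10 - 10\right) + \frac{2 i \sqrt{30}}{5}\right) = \left(-99\right) \frac{1}{11} \left(\left(10 - 10\right) + \frac{2 i \sqrt{30}}{5}\right) = - 9 \left(0 + \frac{2 i \sqrt{30}}{5}\right) = - 9 \frac{2 i \sqrt{30}}{5} = - \frac{18 i \sqrt{30}}{5}$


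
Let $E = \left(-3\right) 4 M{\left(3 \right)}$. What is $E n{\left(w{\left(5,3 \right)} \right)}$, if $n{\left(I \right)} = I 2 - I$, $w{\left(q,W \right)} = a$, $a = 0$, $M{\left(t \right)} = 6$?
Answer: $0$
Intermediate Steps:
$w{\left(q,W \right)} = 0$
$n{\left(I \right)} = I$ ($n{\left(I \right)} = 2 I - I = I$)
$E = -72$ ($E = \left(-3\right) 4 \cdot 6 = \left(-12\right) 6 = -72$)
$E n{\left(w{\left(5,3 \right)} \right)} = \left(-72\right) 0 = 0$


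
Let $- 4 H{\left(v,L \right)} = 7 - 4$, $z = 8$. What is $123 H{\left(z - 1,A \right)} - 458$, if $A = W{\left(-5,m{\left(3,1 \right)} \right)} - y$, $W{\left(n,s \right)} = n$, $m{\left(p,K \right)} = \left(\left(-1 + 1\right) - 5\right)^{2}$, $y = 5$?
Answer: $- \frac{2201}{4} \approx -550.25$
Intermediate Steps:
$m{\left(p,K \right)} = 25$ ($m{\left(p,K \right)} = \left(0 - 5\right)^{2} = \left(-5\right)^{2} = 25$)
$A = -10$ ($A = -5 - 5 = -10$)
$H{\left(v,L \right)} = - \frac{3}{4}$ ($H{\left(v,L \right)} = - \frac{7 - 4}{4} = \left(- \frac{1}{4}\right) 3 = - \frac{3}{4}$)
$123 H{\left(z - 1,A \right)} - 458 = 123 \left(- \frac{3}{4}\right) - 458 = - \frac{369}{4} - 458 = - \frac{2201}{4}$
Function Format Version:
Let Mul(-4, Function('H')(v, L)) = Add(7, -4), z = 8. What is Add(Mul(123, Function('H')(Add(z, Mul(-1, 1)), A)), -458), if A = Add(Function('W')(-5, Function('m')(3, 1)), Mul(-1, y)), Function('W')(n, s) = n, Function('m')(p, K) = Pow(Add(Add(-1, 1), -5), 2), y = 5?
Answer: Rational(-2201, 4) ≈ -550.25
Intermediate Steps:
Function('m')(p, K) = 25 (Function('m')(p, K) = Pow(Add(0, -5), 2) = Pow(-5, 2) = 25)
A = -10 (A = Add(-5, Mul(-1, 5)) = Add(-5, -5) = -10)
Function('H')(v, L) = Rational(-3, 4) (Function('H')(v, L) = Mul(Rational(-1, 4), Add(7, -4)) = Mul(Rational(-1, 4), 3) = Rational(-3, 4))
Add(Mul(123, Function('H')(Add(z, Mul(-1, 1)), A)), -458) = Add(Mul(123, Rational(-3, 4)), -458) = Add(Rational(-369, 4), -458) = Rational(-2201, 4)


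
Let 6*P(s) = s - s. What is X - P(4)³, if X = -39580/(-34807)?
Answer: 39580/34807 ≈ 1.1371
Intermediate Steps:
X = 39580/34807 (X = -39580*(-1/34807) = 39580/34807 ≈ 1.1371)
P(s) = 0 (P(s) = (s - s)/6 = (⅙)*0 = 0)
X - P(4)³ = 39580/34807 - 1*0³ = 39580/34807 - 1*0 = 39580/34807 + 0 = 39580/34807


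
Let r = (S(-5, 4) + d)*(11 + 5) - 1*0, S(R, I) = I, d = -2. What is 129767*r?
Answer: 4152544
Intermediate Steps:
r = 32 (r = (4 - 2)*(11 + 5) - 1*0 = 2*16 + 0 = 32 + 0 = 32)
129767*r = 129767*32 = 4152544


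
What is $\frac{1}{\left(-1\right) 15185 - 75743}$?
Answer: $- \frac{1}{90928} \approx -1.0998 \cdot 10^{-5}$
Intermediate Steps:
$\frac{1}{\left(-1\right) 15185 - 75743} = \frac{1}{-15185 - 75743} = \frac{1}{-90928} = - \frac{1}{90928}$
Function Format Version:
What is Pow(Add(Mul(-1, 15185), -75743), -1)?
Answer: Rational(-1, 90928) ≈ -1.0998e-5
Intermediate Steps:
Pow(Add(Mul(-1, 15185), -75743), -1) = Pow(Add(-15185, -75743), -1) = Pow(-90928, -1) = Rational(-1, 90928)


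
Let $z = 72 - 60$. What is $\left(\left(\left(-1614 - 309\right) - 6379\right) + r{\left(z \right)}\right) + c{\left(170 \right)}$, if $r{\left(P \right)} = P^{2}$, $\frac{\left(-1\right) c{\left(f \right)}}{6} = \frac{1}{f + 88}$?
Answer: $- \frac{350795}{43} \approx -8158.0$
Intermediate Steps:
$z = 12$ ($z = 72 - 60 = 12$)
$c{\left(f \right)} = - \frac{6}{88 + f}$ ($c{\left(f \right)} = - \frac{6}{f + 88} = - \frac{6}{88 + f}$)
$\left(\left(\left(-1614 - 309\right) - 6379\right) + r{\left(z \right)}\right) + c{\left(170 \right)} = \left(\left(\left(-1614 - 309\right) - 6379\right) + 12^{2}\right) - \frac{6}{88 + 170} = \left(\left(-1923 - 6379\right) + 144\right) - \frac{6}{258} = \left(-8302 + 144\right) - \frac{1}{43} = -8158 - \frac{1}{43} = - \frac{350795}{43}$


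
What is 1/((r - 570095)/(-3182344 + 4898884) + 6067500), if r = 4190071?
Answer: 429135/2603777517494 ≈ 1.6481e-7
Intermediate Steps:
1/((r - 570095)/(-3182344 + 4898884) + 6067500) = 1/((4190071 - 570095)/(-3182344 + 4898884) + 6067500) = 1/(3619976/1716540 + 6067500) = 1/(3619976*(1/1716540) + 6067500) = 1/(904994/429135 + 6067500) = 1/(2603777517494/429135) = 429135/2603777517494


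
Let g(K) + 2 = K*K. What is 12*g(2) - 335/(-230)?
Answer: 1171/46 ≈ 25.457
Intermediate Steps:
g(K) = -2 + K**2 (g(K) = -2 + K*K = -2 + K**2)
12*g(2) - 335/(-230) = 12*(-2 + 2**2) - 335/(-230) = 12*(-2 + 4) - 335*(-1/230) = 12*2 + 67/46 = 24 + 67/46 = 1171/46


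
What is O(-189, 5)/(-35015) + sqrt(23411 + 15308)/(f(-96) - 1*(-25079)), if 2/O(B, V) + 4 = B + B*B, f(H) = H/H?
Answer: -1/622006460 + sqrt(38719)/25080 ≈ 0.0078457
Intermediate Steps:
f(H) = 1
O(B, V) = 2/(-4 + B + B**2) (O(B, V) = 2/(-4 + (B + B*B)) = 2/(-4 + (B + B**2)) = 2/(-4 + B + B**2))
O(-189, 5)/(-35015) + sqrt(23411 + 15308)/(f(-96) - 1*(-25079)) = (2/(-4 - 189 + (-189)**2))/(-35015) + sqrt(23411 + 15308)/(1 - 1*(-25079)) = (2/(-4 - 189 + 35721))*(-1/35015) + sqrt(38719)/(1 + 25079) = (2/35528)*(-1/35015) + sqrt(38719)/25080 = (2*(1/35528))*(-1/35015) + sqrt(38719)*(1/25080) = (1/17764)*(-1/35015) + sqrt(38719)/25080 = -1/622006460 + sqrt(38719)/25080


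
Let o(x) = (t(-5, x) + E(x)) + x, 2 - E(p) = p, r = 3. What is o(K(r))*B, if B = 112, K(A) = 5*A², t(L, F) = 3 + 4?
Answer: 1008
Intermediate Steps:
t(L, F) = 7
E(p) = 2 - p
o(x) = 9 (o(x) = (7 + (2 - x)) + x = (9 - x) + x = 9)
o(K(r))*B = 9*112 = 1008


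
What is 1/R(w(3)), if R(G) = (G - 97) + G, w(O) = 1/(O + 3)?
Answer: -3/290 ≈ -0.010345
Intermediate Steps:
w(O) = 1/(3 + O)
R(G) = -97 + 2*G (R(G) = (-97 + G) + G = -97 + 2*G)
1/R(w(3)) = 1/(-97 + 2/(3 + 3)) = 1/(-97 + 2/6) = 1/(-97 + 2*(1/6)) = 1/(-97 + 1/3) = 1/(-290/3) = -3/290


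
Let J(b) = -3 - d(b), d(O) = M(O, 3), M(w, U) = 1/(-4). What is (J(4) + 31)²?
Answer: 12769/16 ≈ 798.06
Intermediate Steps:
M(w, U) = -¼ (M(w, U) = 1*(-¼) = -¼)
d(O) = -¼
J(b) = -11/4 (J(b) = -3 - 1*(-¼) = -3 + ¼ = -11/4)
(J(4) + 31)² = (-11/4 + 31)² = (113/4)² = 12769/16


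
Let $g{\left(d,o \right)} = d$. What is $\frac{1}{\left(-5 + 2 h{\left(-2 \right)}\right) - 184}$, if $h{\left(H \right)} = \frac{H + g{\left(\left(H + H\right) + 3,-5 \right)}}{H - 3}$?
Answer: $- \frac{5}{939} \approx -0.0053248$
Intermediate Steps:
$h{\left(H \right)} = \frac{3 + 3 H}{-3 + H}$ ($h{\left(H \right)} = \frac{H + \left(\left(H + H\right) + 3\right)}{H - 3} = \frac{H + \left(2 H + 3\right)}{-3 + H} = \frac{H + \left(3 + 2 H\right)}{-3 + H} = \frac{3 + 3 H}{-3 + H}$)
$\frac{1}{\left(-5 + 2 h{\left(-2 \right)}\right) - 184} = \frac{1}{\left(-5 + 2 \frac{3 \left(1 - 2\right)}{-3 - 2}\right) - 184} = \frac{1}{\left(-5 + 2 \cdot 3 \frac{1}{-5} \left(-1\right)\right) - 184} = \frac{1}{\left(-5 + 2 \cdot 3 \left(- \frac{1}{5}\right) \left(-1\right)\right) - 184} = \frac{1}{\left(-5 + 2 \cdot \frac{3}{5}\right) - 184} = \frac{1}{\left(-5 + \frac{6}{5}\right) - 184} = \frac{1}{- \frac{19}{5} - 184} = \frac{1}{- \frac{939}{5}} = - \frac{5}{939}$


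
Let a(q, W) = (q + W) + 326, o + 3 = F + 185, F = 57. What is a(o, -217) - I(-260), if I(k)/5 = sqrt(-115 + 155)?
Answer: 348 - 10*sqrt(10) ≈ 316.38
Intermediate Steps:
I(k) = 10*sqrt(10) (I(k) = 5*sqrt(-115 + 155) = 5*sqrt(40) = 5*(2*sqrt(10)) = 10*sqrt(10))
o = 239 (o = -3 + (57 + 185) = -3 + 242 = 239)
a(q, W) = 326 + W + q (a(q, W) = (W + q) + 326 = 326 + W + q)
a(o, -217) - I(-260) = (326 - 217 + 239) - 10*sqrt(10) = 348 - 10*sqrt(10)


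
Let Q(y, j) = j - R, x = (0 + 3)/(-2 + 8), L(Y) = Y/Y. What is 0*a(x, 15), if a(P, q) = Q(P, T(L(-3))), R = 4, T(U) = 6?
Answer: 0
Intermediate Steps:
L(Y) = 1
x = 1/2 (x = 3/6 = 3*(1/6) = 1/2 ≈ 0.50000)
Q(y, j) = -4 + j (Q(y, j) = j - 1*4 = j - 4 = -4 + j)
a(P, q) = 2 (a(P, q) = -4 + 6 = 2)
0*a(x, 15) = 0*2 = 0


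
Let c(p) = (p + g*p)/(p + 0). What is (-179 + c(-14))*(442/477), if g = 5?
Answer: -76466/477 ≈ -160.31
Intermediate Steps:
c(p) = 6 (c(p) = (p + 5*p)/(p + 0) = (6*p)/p = 6)
(-179 + c(-14))*(442/477) = (-179 + 6)*(442/477) = -76466/477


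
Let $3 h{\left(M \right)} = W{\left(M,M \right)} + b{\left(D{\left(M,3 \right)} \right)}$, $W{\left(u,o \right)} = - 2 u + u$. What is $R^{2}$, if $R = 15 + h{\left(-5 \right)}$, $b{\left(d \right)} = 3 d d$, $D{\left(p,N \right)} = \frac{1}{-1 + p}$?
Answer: $\frac{361201}{1296} \approx 278.7$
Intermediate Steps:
$W{\left(u,o \right)} = - u$
$b{\left(d \right)} = 3 d^{2}$
$h{\left(M \right)} = \frac{1}{\left(-1 + M\right)^{2}} - \frac{M}{3}$ ($h{\left(M \right)} = \frac{- M + 3 \left(\frac{1}{-1 + M}\right)^{2}}{3} = \frac{- M + \frac{3}{\left(-1 + M\right)^{2}}}{3} = \frac{1}{\left(-1 + M\right)^{2}} - \frac{M}{3}$)
$R = \frac{601}{36}$ ($R = 15 + \left(\frac{1}{\left(-1 - 5\right)^{2}} - - \frac{5}{3}\right) = 15 + \left(\frac{1}{36} + \frac{5}{3}\right) = 15 + \frac{61}{36} = \frac{601}{36} \approx 16.694$)
$R^{2} = \left(\frac{601}{36}\right)^{2} = \frac{361201}{1296}$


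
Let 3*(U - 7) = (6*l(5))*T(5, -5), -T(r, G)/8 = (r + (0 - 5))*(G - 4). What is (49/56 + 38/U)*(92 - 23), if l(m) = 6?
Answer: 24357/56 ≈ 434.95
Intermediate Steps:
T(r, G) = -8*(-5 + r)*(-4 + G) (T(r, G) = -8*(r + (0 - 5))*(G - 4) = -8*(r - 5)*(-4 + G) = -8*(-5 + r)*(-4 + G))
U = 7 (U = 7 + ((6*6)*(-160 + 32*5 + 40*(-5) - 8*(-5)*5))/3 = 7 + (36*(-160 + 160 - 200 + 200))/3 = 7 + (36*0)/3 = 7 + (1/3)*0 = 7 + 0 = 7)
(49/56 + 38/U)*(92 - 23) = (49/56 + 38/7)*(92 - 23) = (49*(1/56) + 38*(1/7))*69 = (7/8 + 38/7)*69 = (353/56)*69 = 24357/56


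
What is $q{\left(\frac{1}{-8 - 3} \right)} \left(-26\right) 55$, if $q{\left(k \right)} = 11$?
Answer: $-15730$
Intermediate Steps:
$q{\left(\frac{1}{-8 - 3} \right)} \left(-26\right) 55 = 11 \left(-26\right) 55 = \left(-286\right) 55 = -15730$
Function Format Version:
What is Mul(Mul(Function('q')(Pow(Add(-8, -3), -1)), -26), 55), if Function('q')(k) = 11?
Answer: -15730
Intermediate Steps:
Mul(Mul(Function('q')(Pow(Add(-8, -3), -1)), -26), 55) = Mul(Mul(11, -26), 55) = Mul(-286, 55) = -15730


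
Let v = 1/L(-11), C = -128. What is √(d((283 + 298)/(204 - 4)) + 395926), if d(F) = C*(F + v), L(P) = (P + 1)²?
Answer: 3*√1098758/5 ≈ 628.93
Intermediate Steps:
L(P) = (1 + P)²
v = 1/100 (v = 1/((1 - 11)²) = 1/((-10)²) = 1/100 ≈ 0.010000)
d(F) = -32/25 - 128*F (d(F) = -128*(F + 1/100) = -128*(1/100 + F) = -32/25 - 128*F)
√(d((283 + 298)/(204 - 4)) + 395926) = √((-32/25 - 128*(283 + 298)/(204 - 4)) + 395926) = √((-32/25 - 74368/200) + 395926) = √((-32/25 - 128*581/200) + 395926) = √((-32/25 - 9296/25) + 395926) = √(-9328/25 + 395926) = √(9888822/25) = 3*√1098758/5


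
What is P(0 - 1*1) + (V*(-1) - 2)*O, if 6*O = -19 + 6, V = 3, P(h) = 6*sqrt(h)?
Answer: 65/6 + 6*I ≈ 10.833 + 6.0*I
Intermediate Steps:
O = -13/6 (O = (-19 + 6)/6 = (1/6)*(-13) = -13/6 ≈ -2.1667)
P(0 - 1*1) + (V*(-1) - 2)*O = 6*sqrt(0 - 1*1) + (3*(-1) - 2)*(-13/6) = 6*sqrt(0 - 1) + (-3 - 2)*(-13/6) = 6*sqrt(-1) - 5*(-13/6) = 6*I + 65/6 = 65/6 + 6*I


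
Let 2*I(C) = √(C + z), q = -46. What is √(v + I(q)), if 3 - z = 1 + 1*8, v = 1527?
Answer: √(1527 + I*√13) ≈ 39.077 + 0.0461*I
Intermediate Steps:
z = -6 (z = 3 - (1 + 1*8) = 3 - (1 + 8) = 3 - 1*9 = 3 - 9 = -6)
I(C) = √(-6 + C)/2 (I(C) = √(C - 6)/2 = √(-6 + C)/2)
√(v + I(q)) = √(1527 + √(-6 - 46)/2) = √(1527 + √(-52)/2) = √(1527 + (2*I*√13)/2) = √(1527 + I*√13)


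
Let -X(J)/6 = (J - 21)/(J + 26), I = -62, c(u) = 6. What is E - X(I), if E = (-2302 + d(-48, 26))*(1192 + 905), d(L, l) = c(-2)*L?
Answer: -32587297/6 ≈ -5.4312e+6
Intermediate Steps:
d(L, l) = 6*L
X(J) = -6*(-21 + J)/(26 + J) (X(J) = -6*(J - 21)/(J + 26) = -6*(-21 + J)/(26 + J))
E = -5431230 (E = (-2302 + 6*(-48))*(1192 + 905) = (-2302 - 288)*2097 = -2590*2097 = -5431230)
E - X(I) = -5431230 - 6*(21 - 1*(-62))/(26 - 62) = -5431230 - 6*(21 + 62)/(-36) = -5431230 - 6*(-1)*83/36 = -5431230 - 1*(-83/6) = -5431230 + 83/6 = -32587297/6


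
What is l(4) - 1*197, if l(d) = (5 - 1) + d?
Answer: -189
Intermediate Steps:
l(d) = 4 + d
l(4) - 1*197 = (4 + 4) - 1*197 = 8 - 197 = -189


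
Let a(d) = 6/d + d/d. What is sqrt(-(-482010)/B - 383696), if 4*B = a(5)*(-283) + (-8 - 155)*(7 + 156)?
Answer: 2*I*sqrt(443360575752959)/67979 ≈ 619.49*I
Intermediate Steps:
a(d) = 1 + 6/d (a(d) = 6/d + 1 = 1 + 6/d)
B = -67979/10 (B = (((6 + 5)/5)*(-283) + (-8 - 155)*(7 + 156))/4 = (((1/5)*11)*(-283) - 163*163)/4 = ((11/5)*(-283) - 26569)/4 = (-3113/5 - 26569)/4 = (1/4)*(-135958/5) = -67979/10 ≈ -6797.9)
sqrt(-(-482010)/B - 383696) = sqrt(-(-482010)/(-67979/10) - 383696) = sqrt(-(-482010)*(-10)/67979 - 383696) = sqrt(-1*4820100/67979 - 383696) = sqrt(-4820100/67979 - 383696) = sqrt(-26088090484/67979) = 2*I*sqrt(443360575752959)/67979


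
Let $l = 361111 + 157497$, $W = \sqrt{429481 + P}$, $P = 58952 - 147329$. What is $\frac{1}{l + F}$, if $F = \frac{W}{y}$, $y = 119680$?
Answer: $\frac{464261200691200}{240769572768061828281} - \frac{29920 \sqrt{21319}}{240769572768061828281} \approx 1.9282 \cdot 10^{-6}$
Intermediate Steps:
$P = -88377$
$W = 4 \sqrt{21319}$ ($W = \sqrt{429481 - 88377} = \sqrt{341104} = 4 \sqrt{21319} \approx 584.04$)
$F = \frac{\sqrt{21319}}{29920}$ ($F = \frac{4 \sqrt{21319}}{119680} = 4 \sqrt{21319} \cdot \frac{1}{119680} = \frac{\sqrt{21319}}{29920} \approx 0.00488$)
$l = 518608$
$\frac{1}{l + F} = \frac{1}{518608 + \frac{\sqrt{21319}}{29920}}$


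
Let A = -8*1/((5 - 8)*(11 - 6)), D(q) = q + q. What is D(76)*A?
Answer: 1216/15 ≈ 81.067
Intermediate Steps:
D(q) = 2*q
A = 8/15 (A = -8/(5*(-3)) = -8/(-15) = -8*(-1/15) = 8/15 ≈ 0.53333)
D(76)*A = (2*76)*(8/15) = 152*(8/15) = 1216/15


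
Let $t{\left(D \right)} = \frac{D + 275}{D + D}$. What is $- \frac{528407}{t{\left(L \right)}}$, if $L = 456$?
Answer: $- \frac{481907184}{731} \approx -6.5924 \cdot 10^{5}$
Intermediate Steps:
$t{\left(D \right)} = \frac{275 + D}{2 D}$
$- \frac{528407}{t{\left(L \right)}} = - \frac{528407}{\frac{1}{2} \cdot \frac{1}{456} \left(275 + 456\right)} = - \frac{528407}{\frac{1}{2} \cdot \frac{1}{456} \cdot 731} = - \frac{528407}{\frac{731}{912}} = \left(-528407\right) \frac{912}{731} = - \frac{481907184}{731}$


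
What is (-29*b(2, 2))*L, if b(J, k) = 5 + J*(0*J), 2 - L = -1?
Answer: -435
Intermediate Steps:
L = 3 (L = 2 - 1*(-1) = 2 + 1 = 3)
b(J, k) = 5 (b(J, k) = 5 + J*0 = 5 + 0 = 5)
(-29*b(2, 2))*L = -29*5*3 = -145*3 = -435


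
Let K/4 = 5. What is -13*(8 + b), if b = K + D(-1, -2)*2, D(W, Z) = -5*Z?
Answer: -624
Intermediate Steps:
K = 20 (K = 4*5 = 20)
b = 40 (b = 20 - 5*(-2)*2 = 20 + 10*2 = 20 + 20 = 40)
-13*(8 + b) = -13*(8 + 40) = -13*48 = -624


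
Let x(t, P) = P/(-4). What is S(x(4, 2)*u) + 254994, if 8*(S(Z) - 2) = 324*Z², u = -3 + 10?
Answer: 2043937/8 ≈ 2.5549e+5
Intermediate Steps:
u = 7
x(t, P) = -P/4 (x(t, P) = P*(-¼) = -P/4)
S(Z) = 2 + 81*Z²/2 (S(Z) = 2 + (324*Z²)/8 = 2 + 81*Z²/2)
S(x(4, 2)*u) + 254994 = (2 + 81*(-¼*2*7)²/2) + 254994 = (2 + 81*(-½*7)²/2) + 254994 = (2 + 81*(-7/2)²/2) + 254994 = (2 + (81/2)*(49/4)) + 254994 = (2 + 3969/8) + 254994 = 3985/8 + 254994 = 2043937/8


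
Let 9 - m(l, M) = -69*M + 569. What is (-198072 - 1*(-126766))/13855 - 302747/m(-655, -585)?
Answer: 255272327/113403175 ≈ 2.2510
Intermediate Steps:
m(l, M) = -560 + 69*M (m(l, M) = 9 - (-69*M + 569) = 9 - (569 - 69*M) = 9 + (-569 + 69*M) = -560 + 69*M)
(-198072 - 1*(-126766))/13855 - 302747/m(-655, -585) = (-198072 - 1*(-126766))/13855 - 302747/(-560 + 69*(-585)) = (-198072 + 126766)*(1/13855) - 302747/(-560 - 40365) = -71306*1/13855 - 302747/(-40925) = -71306/13855 - 302747*(-1/40925) = -71306/13855 + 302747/40925 = 255272327/113403175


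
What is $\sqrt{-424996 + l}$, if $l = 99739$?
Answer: $i \sqrt{325257} \approx 570.31 i$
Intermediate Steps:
$\sqrt{-424996 + l} = \sqrt{-424996 + 99739} = \sqrt{-325257} = i \sqrt{325257}$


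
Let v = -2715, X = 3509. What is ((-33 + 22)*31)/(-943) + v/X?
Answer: -1363676/3308987 ≈ -0.41211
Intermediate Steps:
((-33 + 22)*31)/(-943) + v/X = ((-33 + 22)*31)/(-943) - 2715/3509 = -11*31*(-1/943) - 2715*1/3509 = -341*(-1/943) - 2715/3509 = 341/943 - 2715/3509 = -1363676/3308987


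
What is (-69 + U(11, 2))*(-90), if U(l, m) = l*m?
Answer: 4230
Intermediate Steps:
(-69 + U(11, 2))*(-90) = (-69 + 11*2)*(-90) = (-69 + 22)*(-90) = -47*(-90) = 4230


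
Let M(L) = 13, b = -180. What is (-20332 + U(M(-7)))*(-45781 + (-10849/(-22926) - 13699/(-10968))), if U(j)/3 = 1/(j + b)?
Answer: 2171446419455211833/2332919192 ≈ 9.3079e+8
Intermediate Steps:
U(j) = 3/(-180 + j) (U(j) = 3/(j - 180) = 3/(-180 + j))
(-20332 + U(M(-7)))*(-45781 + (-10849/(-22926) - 13699/(-10968))) = (-20332 + 3/(-180 + 13))*(-45781 + (-10849/(-22926) - 13699/(-10968))) = (-20332 + 3/(-167))*(-45781 + (-10849*(-1/22926) - 13699*(-1/10968))) = (-20332 + 3*(-1/167))*(-45781 + (10849/22926 + 13699/10968)) = (-20332 - 3/167)*(-45781 + 24058617/13969576) = -3395447/167*(-639517100239/13969576) = 2171446419455211833/2332919192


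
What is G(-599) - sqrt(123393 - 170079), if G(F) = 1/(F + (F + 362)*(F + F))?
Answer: 1/283327 - I*sqrt(46686) ≈ 3.5295e-6 - 216.07*I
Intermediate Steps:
G(F) = 1/(F + 2*F*(362 + F)) (G(F) = 1/(F + (362 + F)*(2*F)) = 1/(F + 2*F*(362 + F)))
G(-599) - sqrt(123393 - 170079) = 1/((-599)*(725 + 2*(-599))) - sqrt(123393 - 170079) = -1/(599*(725 - 1198)) - sqrt(-46686) = -1/599/(-473) - I*sqrt(46686) = -1/599*(-1/473) - I*sqrt(46686) = 1/283327 - I*sqrt(46686)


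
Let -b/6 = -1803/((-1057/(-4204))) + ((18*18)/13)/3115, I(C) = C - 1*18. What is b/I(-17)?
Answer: -263094980976/214016075 ≈ -1229.3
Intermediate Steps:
I(C) = -18 + C (I(C) = C - 18 = -18 + C)
b = 263094980976/6114745 (b = -6*(-1803/((-1057/(-4204))) + ((18*18)/13)/3115) = -6*(-1803/((-1057*(-1/4204))) + (324*(1/13))*(1/3115)) = -6*(-1803/1057/4204 + (324/13)*(1/3115)) = -6*(-1803*4204/1057 + 324/40495) = -6*(-7579812/1057 + 324/40495) = -6*(-43849163496/6114745) = 263094980976/6114745 ≈ 43026.)
b/I(-17) = 263094980976/(6114745*(-18 - 17)) = (263094980976/6114745)/(-35) = (263094980976/6114745)*(-1/35) = -263094980976/214016075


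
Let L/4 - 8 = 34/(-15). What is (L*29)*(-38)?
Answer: -379088/15 ≈ -25273.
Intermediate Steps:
L = 344/15 (L = 32 + 4*(34/(-15)) = 32 + 4*(34*(-1/15)) = 32 + 4*(-34/15) = 32 - 136/15 = 344/15 ≈ 22.933)
(L*29)*(-38) = ((344/15)*29)*(-38) = (9976/15)*(-38) = -379088/15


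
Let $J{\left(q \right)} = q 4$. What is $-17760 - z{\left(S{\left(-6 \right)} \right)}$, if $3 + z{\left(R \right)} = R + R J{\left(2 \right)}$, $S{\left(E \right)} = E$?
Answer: $-17703$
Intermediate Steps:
$J{\left(q \right)} = 4 q$
$z{\left(R \right)} = -3 + 9 R$ ($z{\left(R \right)} = -3 + \left(R + R 4 \cdot 2\right) = -3 + \left(R + R 8\right) = -3 + \left(R + 8 R\right) = -3 + 9 R$)
$-17760 - z{\left(S{\left(-6 \right)} \right)} = -17760 - \left(-3 + 9 \left(-6\right)\right) = -17760 - \left(-3 - 54\right) = -17760 - -57 = -17760 + 57 = -17703$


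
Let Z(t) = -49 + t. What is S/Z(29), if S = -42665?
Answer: 8533/4 ≈ 2133.3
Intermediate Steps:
S/Z(29) = -42665/(-49 + 29) = -42665/(-20) = -42665*(-1/20) = 8533/4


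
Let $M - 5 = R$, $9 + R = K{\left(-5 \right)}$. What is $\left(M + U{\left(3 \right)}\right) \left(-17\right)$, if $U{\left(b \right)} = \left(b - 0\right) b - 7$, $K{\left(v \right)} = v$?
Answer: $119$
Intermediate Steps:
$R = -14$ ($R = -9 - 5 = -14$)
$M = -9$ ($M = 5 - 14 = -9$)
$U{\left(b \right)} = -7 + b^{2}$ ($U{\left(b \right)} = \left(b + 0\right) b - 7 = b b - 7 = b^{2} - 7 = -7 + b^{2}$)
$\left(M + U{\left(3 \right)}\right) \left(-17\right) = \left(-9 - \left(7 - 3^{2}\right)\right) \left(-17\right) = \left(-9 + \left(-7 + 9\right)\right) \left(-17\right) = \left(-9 + 2\right) \left(-17\right) = \left(-7\right) \left(-17\right) = 119$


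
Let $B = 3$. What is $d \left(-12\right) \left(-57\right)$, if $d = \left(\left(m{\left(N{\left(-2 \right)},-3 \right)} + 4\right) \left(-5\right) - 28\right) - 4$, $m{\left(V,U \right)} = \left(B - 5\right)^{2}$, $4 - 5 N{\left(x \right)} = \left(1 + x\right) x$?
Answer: $-49248$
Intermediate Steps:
$N{\left(x \right)} = \frac{4}{5} - \frac{x \left(1 + x\right)}{5}$ ($N{\left(x \right)} = \frac{4}{5} - \frac{\left(1 + x\right) x}{5} = \frac{4}{5} - \frac{x \left(1 + x\right)}{5}$)
$m{\left(V,U \right)} = 4$ ($m{\left(V,U \right)} = \left(3 - 5\right)^{2} = \left(-2\right)^{2} = 4$)
$d = -72$ ($d = \left(\left(4 + 4\right) \left(-5\right) - 28\right) - 4 = \left(8 \left(-5\right) - 28\right) - 4 = \left(-40 - 28\right) - 4 = -68 - 4 = -72$)
$d \left(-12\right) \left(-57\right) = \left(-72\right) \left(-12\right) \left(-57\right) = 864 \left(-57\right) = -49248$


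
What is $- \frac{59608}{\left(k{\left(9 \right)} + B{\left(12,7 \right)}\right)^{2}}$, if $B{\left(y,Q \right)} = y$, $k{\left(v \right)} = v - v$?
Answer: $- \frac{7451}{18} \approx -413.94$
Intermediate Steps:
$k{\left(v \right)} = 0$
$- \frac{59608}{\left(k{\left(9 \right)} + B{\left(12,7 \right)}\right)^{2}} = - \frac{59608}{\left(0 + 12\right)^{2}} = - \frac{59608}{12^{2}} = - \frac{59608}{144} = \left(-59608\right) \frac{1}{144} = - \frac{7451}{18}$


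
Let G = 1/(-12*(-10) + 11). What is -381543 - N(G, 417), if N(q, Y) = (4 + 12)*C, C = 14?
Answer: -381767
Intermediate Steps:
G = 1/131 (G = 1/(120 + 11) = 1/131 ≈ 0.0076336)
N(q, Y) = 224 (N(q, Y) = (4 + 12)*14 = 16*14 = 224)
-381543 - N(G, 417) = -381543 - 1*224 = -381543 - 224 = -381767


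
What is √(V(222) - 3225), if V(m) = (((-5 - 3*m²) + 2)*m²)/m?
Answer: I*√32827035 ≈ 5729.5*I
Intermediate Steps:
V(m) = m*(-3 - 3*m²) (V(m) = ((-3 - 3*m²)*m²)/m = (m²*(-3 - 3*m²))/m = m*(-3 - 3*m²))
√(V(222) - 3225) = √(-3*222*(1 + 222²) - 3225) = √(-3*222*(1 + 49284) - 3225) = √(-3*222*49285 - 3225) = √(-32823810 - 3225) = √(-32827035) = I*√32827035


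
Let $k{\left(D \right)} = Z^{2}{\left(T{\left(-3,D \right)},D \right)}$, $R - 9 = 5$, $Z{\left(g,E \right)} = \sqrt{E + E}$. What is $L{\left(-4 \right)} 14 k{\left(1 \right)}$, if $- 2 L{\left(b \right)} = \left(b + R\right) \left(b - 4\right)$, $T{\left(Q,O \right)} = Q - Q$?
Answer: $1120$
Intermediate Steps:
$T{\left(Q,O \right)} = 0$
$Z{\left(g,E \right)} = \sqrt{2} \sqrt{E}$ ($Z{\left(g,E \right)} = \sqrt{2 E} = \sqrt{2} \sqrt{E}$)
$R = 14$ ($R = 9 + 5 = 14$)
$k{\left(D \right)} = 2 D$ ($k{\left(D \right)} = \left(\sqrt{2} \sqrt{D}\right)^{2} = 2 D$)
$L{\left(b \right)} = - \frac{\left(-4 + b\right) \left(14 + b\right)}{2}$ ($L{\left(b \right)} = - \frac{\left(b + 14\right) \left(b - 4\right)}{2} = - \frac{\left(14 + b\right) \left(-4 + b\right)}{2} = - \frac{\left(-4 + b\right) \left(14 + b\right)}{2}$)
$L{\left(-4 \right)} 14 k{\left(1 \right)} = \left(28 - -20 - \frac{\left(-4\right)^{2}}{2}\right) 14 \cdot 2 \cdot 1 = \left(28 + 20 - 8\right) 14 \cdot 2 = 40 \cdot 14 \cdot 2 = 560 \cdot 2 = 1120$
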